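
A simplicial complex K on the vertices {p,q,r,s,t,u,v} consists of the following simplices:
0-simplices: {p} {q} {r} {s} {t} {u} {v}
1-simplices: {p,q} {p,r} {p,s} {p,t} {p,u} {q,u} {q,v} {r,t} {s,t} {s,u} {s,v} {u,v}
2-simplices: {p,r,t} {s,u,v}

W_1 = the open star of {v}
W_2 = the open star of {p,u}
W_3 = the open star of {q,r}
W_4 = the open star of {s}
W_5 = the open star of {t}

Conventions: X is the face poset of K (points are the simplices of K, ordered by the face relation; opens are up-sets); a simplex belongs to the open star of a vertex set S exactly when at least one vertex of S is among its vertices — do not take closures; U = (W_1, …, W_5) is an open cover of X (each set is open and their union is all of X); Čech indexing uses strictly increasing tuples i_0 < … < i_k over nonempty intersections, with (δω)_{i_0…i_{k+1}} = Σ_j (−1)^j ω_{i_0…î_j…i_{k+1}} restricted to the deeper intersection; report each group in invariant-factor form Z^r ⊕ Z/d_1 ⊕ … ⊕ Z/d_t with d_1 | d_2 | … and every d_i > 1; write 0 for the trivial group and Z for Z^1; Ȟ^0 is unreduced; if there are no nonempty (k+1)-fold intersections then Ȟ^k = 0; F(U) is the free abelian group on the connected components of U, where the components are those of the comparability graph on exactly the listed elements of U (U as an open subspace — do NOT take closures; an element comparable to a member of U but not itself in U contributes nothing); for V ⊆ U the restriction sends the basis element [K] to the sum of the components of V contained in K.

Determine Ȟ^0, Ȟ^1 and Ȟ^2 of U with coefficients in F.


nerve of the cover:
  W1={{v},{q,v},{s,v},{u,v},{s,u,v}} W2={{p},{u},{p,q},{p,r},{p,s},{p,t},{p,u},{q,u},{s,u},{u,v},{p,r,t},{s,u,v}} W3={{q},{r},{p,q},{p,r},{q,u},{q,v},{r,t},{p,r,t}} W4={{s},{p,s},{s,t},{s,u},{s,v},{s,u,v}} W5={{t},{p,t},{r,t},{s,t},{p,r,t}}
  W12={{u,v},{s,u,v}} W13={{q,v}} W14={{s,v},{s,u,v}} W23={{p,q},{p,r},{q,u},{p,r,t}} W24={{p,s},{s,u},{s,u,v}} W25={{p,t},{p,r,t}} W35={{r,t},{p,r,t}} W45={{s,t}}
  W124={{s,u,v}} W235={{p,r,t}}
components per intersection:
  W1: {{v},{q,v},{s,v},{u,v},{s,u,v}}
  W2: {{p},{u},{p,q},{p,r},{p,s},{p,t},{p,u},{q,u},{s,u},{u,v},{p,r,t},{s,u,v}}
  W3: {{q},{p,q},{q,u},{q,v}} {{r},{p,r},{r,t},{p,r,t}}
  W4: {{s},{p,s},{s,t},{s,u},{s,v},{s,u,v}}
  W5: {{t},{p,t},{r,t},{s,t},{p,r,t}}
  W12: {{u,v},{s,u,v}}
  W13: {{q,v}}
  W14: {{s,v},{s,u,v}}
  W23: {{p,q}} {{p,r},{p,r,t}} {{q,u}}
  W24: {{p,s}} {{s,u},{s,u,v}}
  W25: {{p,t},{p,r,t}}
  W35: {{r,t},{p,r,t}}
  W45: {{s,t}}
  W124: {{s,u,v}}
  W235: {{p,r,t}}
C dims 6,11,2; δ0: rk 5, SNF 1^5; δ1: rk 2, SNF 1^2
Ȟ^0 = (6 − 5) − 0 = 1, so Ȟ^0 ≅ Z
Ȟ^1 = (11 − 2) − 5 = 4, so Ȟ^1 ≅ Z^4
Ȟ^2 = (2 − 0) − 2 = 0, so Ȟ^2 ≅ 0

Ȟ^0 = Z, Ȟ^1 = Z^4 and Ȟ^2 = 0


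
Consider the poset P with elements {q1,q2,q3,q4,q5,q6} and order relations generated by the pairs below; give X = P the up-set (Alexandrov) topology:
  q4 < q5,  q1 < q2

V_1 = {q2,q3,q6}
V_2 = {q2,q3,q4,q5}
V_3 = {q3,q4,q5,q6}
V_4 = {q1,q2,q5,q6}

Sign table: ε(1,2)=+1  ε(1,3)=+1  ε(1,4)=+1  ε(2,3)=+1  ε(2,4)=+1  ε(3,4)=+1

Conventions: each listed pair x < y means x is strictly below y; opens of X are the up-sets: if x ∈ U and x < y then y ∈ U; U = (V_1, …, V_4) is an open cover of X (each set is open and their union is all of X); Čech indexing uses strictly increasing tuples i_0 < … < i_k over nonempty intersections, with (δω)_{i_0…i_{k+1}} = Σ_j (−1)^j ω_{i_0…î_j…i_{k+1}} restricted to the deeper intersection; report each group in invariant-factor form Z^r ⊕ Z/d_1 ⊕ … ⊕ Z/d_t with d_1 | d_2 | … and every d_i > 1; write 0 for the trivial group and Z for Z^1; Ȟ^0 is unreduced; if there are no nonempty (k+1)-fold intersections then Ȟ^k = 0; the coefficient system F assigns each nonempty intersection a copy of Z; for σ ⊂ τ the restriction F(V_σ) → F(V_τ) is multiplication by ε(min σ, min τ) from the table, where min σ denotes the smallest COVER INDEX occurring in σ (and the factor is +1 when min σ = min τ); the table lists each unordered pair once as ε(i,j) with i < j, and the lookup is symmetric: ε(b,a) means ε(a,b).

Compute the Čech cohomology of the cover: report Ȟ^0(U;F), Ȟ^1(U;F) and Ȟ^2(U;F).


cover nerve:
  V12={q2,q3} V13={q3,q6} V14={q2,q6} V23={q3,q4,q5} V24={q2,q5} V34={q5,q6}
  V123={q3} V124={q2} V134={q6} V234={q5}
C dims 4,6,4; δ0: rk 3, SNF 1^3; δ1: rk 3, SNF 1^3
Ȟ^0: (4−3)−0=1 ⇒ Z
Ȟ^1: (6−3)−3=0 ⇒ 0
Ȟ^2: (4−0)−3=1 ⇒ Z

Ȟ^0 ≅ Z, Ȟ^1 ≅ 0 and Ȟ^2 ≅ Z


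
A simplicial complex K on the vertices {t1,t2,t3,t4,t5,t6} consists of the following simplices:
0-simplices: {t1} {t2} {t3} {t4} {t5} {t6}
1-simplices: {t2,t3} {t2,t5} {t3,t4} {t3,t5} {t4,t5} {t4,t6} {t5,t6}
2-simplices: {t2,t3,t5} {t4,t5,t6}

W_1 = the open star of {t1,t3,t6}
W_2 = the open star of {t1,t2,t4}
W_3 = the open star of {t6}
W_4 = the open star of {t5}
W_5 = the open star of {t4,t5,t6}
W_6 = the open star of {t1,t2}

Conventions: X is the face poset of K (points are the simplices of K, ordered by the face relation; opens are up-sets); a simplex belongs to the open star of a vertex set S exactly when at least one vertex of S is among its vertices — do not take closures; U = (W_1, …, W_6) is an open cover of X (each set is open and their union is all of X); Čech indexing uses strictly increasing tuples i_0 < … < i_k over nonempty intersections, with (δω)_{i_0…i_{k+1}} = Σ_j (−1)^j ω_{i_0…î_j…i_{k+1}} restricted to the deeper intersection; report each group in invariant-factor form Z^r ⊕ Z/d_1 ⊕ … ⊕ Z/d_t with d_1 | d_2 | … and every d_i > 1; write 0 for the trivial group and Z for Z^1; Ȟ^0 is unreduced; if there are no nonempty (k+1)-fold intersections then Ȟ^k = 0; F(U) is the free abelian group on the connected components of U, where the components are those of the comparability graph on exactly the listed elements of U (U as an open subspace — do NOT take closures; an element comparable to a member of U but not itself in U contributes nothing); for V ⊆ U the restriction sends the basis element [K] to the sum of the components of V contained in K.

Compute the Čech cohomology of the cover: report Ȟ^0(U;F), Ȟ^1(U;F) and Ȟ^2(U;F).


nonempty overlaps:
  W1={{t1},{t3},{t6},{t2,t3},{t3,t4},{t3,t5},{t4,t6},{t5,t6},{t2,t3,t5},{t4,t5,t6}} W2={{t1},{t2},{t4},{t2,t3},{t2,t5},{t3,t4},{t4,t5},{t4,t6},{t2,t3,t5},{t4,t5,t6}} W3={{t6},{t4,t6},{t5,t6},{t4,t5,t6}} W4={{t5},{t2,t5},{t3,t5},{t4,t5},{t5,t6},{t2,t3,t5},{t4,t5,t6}} W5={{t4},{t5},{t6},{t2,t5},{t3,t4},{t3,t5},{t4,t5},{t4,t6},{t5,t6},{t2,t3,t5},{t4,t5,t6}} W6={{t1},{t2},{t2,t3},{t2,t5},{t2,t3,t5}}
  W12={{t1},{t2,t3},{t3,t4},{t4,t6},{t2,t3,t5},{t4,t5,t6}} W13={{t6},{t4,t6},{t5,t6},{t4,t5,t6}} W14={{t3,t5},{t5,t6},{t2,t3,t5},{t4,t5,t6}} W15={{t6},{t3,t4},{t3,t5},{t4,t6},{t5,t6},{t2,t3,t5},{t4,t5,t6}} W16={{t1},{t2,t3},{t2,t3,t5}} W23={{t4,t6},{t4,t5,t6}} W24={{t2,t5},{t4,t5},{t2,t3,t5},{t4,t5,t6}} W25={{t4},{t2,t5},{t3,t4},{t4,t5},{t4,t6},{t2,t3,t5},{t4,t5,t6}} W26={{t1},{t2},{t2,t3},{t2,t5},{t2,t3,t5}} W34={{t5,t6},{t4,t5,t6}} W35={{t6},{t4,t6},{t5,t6},{t4,t5,t6}} W45={{t5},{t2,t5},{t3,t5},{t4,t5},{t5,t6},{t2,t3,t5},{t4,t5,t6}} W46={{t2,t5},{t2,t3,t5}} W56={{t2,t5},{t2,t3,t5}}
  W123={{t4,t6},{t4,t5,t6}} W124={{t2,t3,t5},{t4,t5,t6}} W125={{t3,t4},{t4,t6},{t2,t3,t5},{t4,t5,t6}} W126={{t1},{t2,t3},{t2,t3,t5}} W134={{t5,t6},{t4,t5,t6}} W135={{t6},{t4,t6},{t5,t6},{t4,t5,t6}} W145={{t3,t5},{t5,t6},{t2,t3,t5},{t4,t5,t6}} W146={{t2,t3,t5}} W156={{t2,t3,t5}} W234={{t4,t5,t6}} W235={{t4,t6},{t4,t5,t6}} W245={{t2,t5},{t4,t5},{t2,t3,t5},{t4,t5,t6}} W246={{t2,t5},{t2,t3,t5}} W256={{t2,t5},{t2,t3,t5}} W345={{t5,t6},{t4,t5,t6}} W456={{t2,t5},{t2,t3,t5}}
  W1234={{t4,t5,t6}} W1235={{t4,t6},{t4,t5,t6}} W1245={{t2,t3,t5},{t4,t5,t6}} W1246={{t2,t3,t5}} W1256={{t2,t3,t5}} W1345={{t5,t6},{t4,t5,t6}} W1456={{t2,t3,t5}} W2345={{t4,t5,t6}} W2456={{t2,t5},{t2,t3,t5}}
  W12345={{t4,t5,t6}} W12456={{t2,t3,t5}}
components per intersection:
  W1: {{t1}} {{t3},{t2,t3},{t3,t4},{t3,t5},{t2,t3,t5}} {{t6},{t4,t6},{t5,t6},{t4,t5,t6}}
  W2: {{t1}} {{t2},{t2,t3},{t2,t5},{t2,t3,t5}} {{t4},{t3,t4},{t4,t5},{t4,t6},{t4,t5,t6}}
  W3: {{t6},{t4,t6},{t5,t6},{t4,t5,t6}}
  W4: {{t5},{t2,t5},{t3,t5},{t4,t5},{t5,t6},{t2,t3,t5},{t4,t5,t6}}
  W5: {{t4},{t5},{t6},{t2,t5},{t3,t4},{t3,t5},{t4,t5},{t4,t6},{t5,t6},{t2,t3,t5},{t4,t5,t6}}
  W6: {{t1}} {{t2},{t2,t3},{t2,t5},{t2,t3,t5}}
  W12: {{t1}} {{t2,t3},{t2,t3,t5}} {{t3,t4}} {{t4,t6},{t4,t5,t6}}
  W13: {{t6},{t4,t6},{t5,t6},{t4,t5,t6}}
  W14: {{t3,t5},{t2,t3,t5}} {{t5,t6},{t4,t5,t6}}
  W15: {{t6},{t4,t6},{t5,t6},{t4,t5,t6}} {{t3,t4}} {{t3,t5},{t2,t3,t5}}
  W16: {{t1}} {{t2,t3},{t2,t3,t5}}
  W23: {{t4,t6},{t4,t5,t6}}
  W24: {{t2,t5},{t2,t3,t5}} {{t4,t5},{t4,t5,t6}}
  W25: {{t4},{t3,t4},{t4,t5},{t4,t6},{t4,t5,t6}} {{t2,t5},{t2,t3,t5}}
  W26: {{t1}} {{t2},{t2,t3},{t2,t5},{t2,t3,t5}}
  W34: {{t5,t6},{t4,t5,t6}}
  W35: {{t6},{t4,t6},{t5,t6},{t4,t5,t6}}
  W45: {{t5},{t2,t5},{t3,t5},{t4,t5},{t5,t6},{t2,t3,t5},{t4,t5,t6}}
  W46: {{t2,t5},{t2,t3,t5}}
  W56: {{t2,t5},{t2,t3,t5}}
  W123: {{t4,t6},{t4,t5,t6}}
  W124: {{t2,t3,t5}} {{t4,t5,t6}}
  W125: {{t3,t4}} {{t4,t6},{t4,t5,t6}} {{t2,t3,t5}}
  W126: {{t1}} {{t2,t3},{t2,t3,t5}}
  W134: {{t5,t6},{t4,t5,t6}}
  W135: {{t6},{t4,t6},{t5,t6},{t4,t5,t6}}
  W145: {{t3,t5},{t2,t3,t5}} {{t5,t6},{t4,t5,t6}}
  W146: {{t2,t3,t5}}
  W156: {{t2,t3,t5}}
  W234: {{t4,t5,t6}}
  W235: {{t4,t6},{t4,t5,t6}}
  W245: {{t2,t5},{t2,t3,t5}} {{t4,t5},{t4,t5,t6}}
  W246: {{t2,t5},{t2,t3,t5}}
  W256: {{t2,t5},{t2,t3,t5}}
  W345: {{t5,t6},{t4,t5,t6}}
  W456: {{t2,t5},{t2,t3,t5}}
  W1234: {{t4,t5,t6}}
  W1235: {{t4,t6},{t4,t5,t6}}
  W1245: {{t2,t3,t5}} {{t4,t5,t6}}
  W1246: {{t2,t3,t5}}
  W1256: {{t2,t3,t5}}
  W1345: {{t5,t6},{t4,t5,t6}}
  W1456: {{t2,t3,t5}}
  W2345: {{t4,t5,t6}}
  W2456: {{t2,t5},{t2,t3,t5}}
  W12345: {{t4,t5,t6}}
  W12456: {{t2,t3,t5}}
C dims 11,24,22,10; δ0: rk 9, SNF 1^9; δ1: rk 14, SNF 1^14; δ2: rk 8, SNF 1^8
degree 0: 11−9−0 = 2 → Ȟ^0 ≅ Z^2
degree 1: 24−14−9 = 1 → Ȟ^1 ≅ Z
degree 2: 22−8−14 = 0 → Ȟ^2 ≅ 0

Ȟ^0 = Z^2,  Ȟ^1 = Z,  Ȟ^2 = 0


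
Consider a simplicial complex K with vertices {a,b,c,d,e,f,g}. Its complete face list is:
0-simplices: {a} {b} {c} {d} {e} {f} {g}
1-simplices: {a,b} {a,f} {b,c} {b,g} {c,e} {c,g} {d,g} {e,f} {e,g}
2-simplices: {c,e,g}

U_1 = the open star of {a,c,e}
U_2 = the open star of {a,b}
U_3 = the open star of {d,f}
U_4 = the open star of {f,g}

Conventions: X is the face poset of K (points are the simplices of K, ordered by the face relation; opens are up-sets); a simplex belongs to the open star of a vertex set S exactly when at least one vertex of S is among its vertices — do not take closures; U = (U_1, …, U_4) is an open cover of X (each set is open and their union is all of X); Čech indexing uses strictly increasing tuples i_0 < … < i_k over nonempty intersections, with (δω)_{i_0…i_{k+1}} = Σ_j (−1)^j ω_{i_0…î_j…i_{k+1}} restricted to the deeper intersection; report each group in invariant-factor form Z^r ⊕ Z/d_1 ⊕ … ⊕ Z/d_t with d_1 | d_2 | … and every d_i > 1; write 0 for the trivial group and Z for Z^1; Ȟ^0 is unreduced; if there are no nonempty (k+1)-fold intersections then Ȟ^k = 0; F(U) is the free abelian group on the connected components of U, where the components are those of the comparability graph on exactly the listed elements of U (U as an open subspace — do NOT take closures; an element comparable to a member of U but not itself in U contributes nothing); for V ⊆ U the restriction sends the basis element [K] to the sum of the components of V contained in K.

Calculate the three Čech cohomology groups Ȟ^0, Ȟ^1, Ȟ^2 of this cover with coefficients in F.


Ȟ^0 ≅ Z; Ȟ^1 ≅ Z^2; Ȟ^2 ≅ 0

nerve of the cover:
  U1={{a},{c},{e},{a,b},{a,f},{b,c},{c,e},{c,g},{e,f},{e,g},{c,e,g}} U2={{a},{b},{a,b},{a,f},{b,c},{b,g}} U3={{d},{f},{a,f},{d,g},{e,f}} U4={{f},{g},{a,f},{b,g},{c,g},{d,g},{e,f},{e,g},{c,e,g}}
  U12={{a},{a,b},{a,f},{b,c}} U13={{a,f},{e,f}} U14={{a,f},{c,g},{e,f},{e,g},{c,e,g}} U23={{a,f}} U24={{a,f},{b,g}} U34={{f},{a,f},{d,g},{e,f}}
  U123={{a,f}} U124={{a,f}} U134={{a,f},{e,f}} U234={{a,f}}
  U1234={{a,f}}
components per intersection:
  U1: {{a},{a,b},{a,f}} {{c},{e},{b,c},{c,e},{c,g},{e,f},{e,g},{c,e,g}}
  U2: {{a},{b},{a,b},{a,f},{b,c},{b,g}}
  U3: {{d},{d,g}} {{f},{a,f},{e,f}}
  U4: {{f},{a,f},{e,f}} {{g},{b,g},{c,g},{d,g},{e,g},{c,e,g}}
  U12: {{a},{a,b},{a,f}} {{b,c}}
  U13: {{a,f}} {{e,f}}
  U14: {{a,f}} {{c,g},{e,g},{c,e,g}} {{e,f}}
  U23: {{a,f}}
  U24: {{a,f}} {{b,g}}
  U34: {{f},{a,f},{e,f}} {{d,g}}
  U123: {{a,f}}
  U124: {{a,f}}
  U134: {{a,f}} {{e,f}}
  U234: {{a,f}}
  U1234: {{a,f}}
C dims 7,12,5,1; δ0: rk 6, SNF 1^6; δ1: rk 4, SNF 1^4; δ2: rk 1, SNF 1^1
Ȟ^0 = (7 − 6) − 0 = 1, so Ȟ^0 ≅ Z
Ȟ^1 = (12 − 4) − 6 = 2, so Ȟ^1 ≅ Z^2
Ȟ^2 = (5 − 1) − 4 = 0, so Ȟ^2 ≅ 0


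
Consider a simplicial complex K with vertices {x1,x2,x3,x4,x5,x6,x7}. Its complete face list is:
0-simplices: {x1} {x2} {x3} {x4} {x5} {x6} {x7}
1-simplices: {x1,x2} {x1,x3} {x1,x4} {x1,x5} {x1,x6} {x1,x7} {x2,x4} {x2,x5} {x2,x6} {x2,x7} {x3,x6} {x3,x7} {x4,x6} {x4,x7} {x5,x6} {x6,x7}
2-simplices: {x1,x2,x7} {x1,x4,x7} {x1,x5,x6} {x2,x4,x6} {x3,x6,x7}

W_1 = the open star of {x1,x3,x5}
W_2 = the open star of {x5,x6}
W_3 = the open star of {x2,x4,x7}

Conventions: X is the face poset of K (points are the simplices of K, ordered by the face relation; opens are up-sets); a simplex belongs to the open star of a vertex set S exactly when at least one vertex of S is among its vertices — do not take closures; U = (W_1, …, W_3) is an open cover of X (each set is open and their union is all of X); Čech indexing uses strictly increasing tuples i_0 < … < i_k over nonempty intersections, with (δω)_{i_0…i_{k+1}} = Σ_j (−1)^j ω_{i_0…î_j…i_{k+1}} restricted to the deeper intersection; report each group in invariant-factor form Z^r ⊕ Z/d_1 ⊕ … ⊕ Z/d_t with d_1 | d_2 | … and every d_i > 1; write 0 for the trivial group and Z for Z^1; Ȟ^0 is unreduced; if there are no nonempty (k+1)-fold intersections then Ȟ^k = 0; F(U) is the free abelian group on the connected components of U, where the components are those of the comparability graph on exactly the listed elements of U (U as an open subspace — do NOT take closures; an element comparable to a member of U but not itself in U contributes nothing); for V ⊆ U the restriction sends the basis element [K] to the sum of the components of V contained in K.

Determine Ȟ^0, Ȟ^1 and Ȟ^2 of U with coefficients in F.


nerve simplices:
  W1={{x1},{x3},{x5},{x1,x2},{x1,x3},{x1,x4},{x1,x5},{x1,x6},{x1,x7},{x2,x5},{x3,x6},{x3,x7},{x5,x6},{x1,x2,x7},{x1,x4,x7},{x1,x5,x6},{x3,x6,x7}} W2={{x5},{x6},{x1,x5},{x1,x6},{x2,x5},{x2,x6},{x3,x6},{x4,x6},{x5,x6},{x6,x7},{x1,x5,x6},{x2,x4,x6},{x3,x6,x7}} W3={{x2},{x4},{x7},{x1,x2},{x1,x4},{x1,x7},{x2,x4},{x2,x5},{x2,x6},{x2,x7},{x3,x7},{x4,x6},{x4,x7},{x6,x7},{x1,x2,x7},{x1,x4,x7},{x2,x4,x6},{x3,x6,x7}}
  W12={{x5},{x1,x5},{x1,x6},{x2,x5},{x3,x6},{x5,x6},{x1,x5,x6},{x3,x6,x7}} W13={{x1,x2},{x1,x4},{x1,x7},{x2,x5},{x3,x7},{x1,x2,x7},{x1,x4,x7},{x3,x6,x7}} W23={{x2,x5},{x2,x6},{x4,x6},{x6,x7},{x2,x4,x6},{x3,x6,x7}}
  W123={{x2,x5},{x3,x6,x7}}
components per intersection:
  W1: {{x1},{x3},{x5},{x1,x2},{x1,x3},{x1,x4},{x1,x5},{x1,x6},{x1,x7},{x2,x5},{x3,x6},{x3,x7},{x5,x6},{x1,x2,x7},{x1,x4,x7},{x1,x5,x6},{x3,x6,x7}}
  W2: {{x5},{x6},{x1,x5},{x1,x6},{x2,x5},{x2,x6},{x3,x6},{x4,x6},{x5,x6},{x6,x7},{x1,x5,x6},{x2,x4,x6},{x3,x6,x7}}
  W3: {{x2},{x4},{x7},{x1,x2},{x1,x4},{x1,x7},{x2,x4},{x2,x5},{x2,x6},{x2,x7},{x3,x7},{x4,x6},{x4,x7},{x6,x7},{x1,x2,x7},{x1,x4,x7},{x2,x4,x6},{x3,x6,x7}}
  W12: {{x5},{x1,x5},{x1,x6},{x2,x5},{x5,x6},{x1,x5,x6}} {{x3,x6},{x3,x6,x7}}
  W13: {{x1,x2},{x1,x4},{x1,x7},{x1,x2,x7},{x1,x4,x7}} {{x2,x5}} {{x3,x7},{x3,x6,x7}}
  W23: {{x2,x5}} {{x2,x6},{x4,x6},{x2,x4,x6}} {{x6,x7},{x3,x6,x7}}
  W123: {{x2,x5}} {{x3,x6,x7}}
C dims 3,8,2; δ0: rk 2, SNF 1^2; δ1: rk 2, SNF 1^2
degree 0: 3−2−0 = 1 → Ȟ^0 ≅ Z
degree 1: 8−2−2 = 4 → Ȟ^1 ≅ Z^4
degree 2: 2−0−2 = 0 → Ȟ^2 ≅ 0

Ȟ^0 = Z, Ȟ^1 = Z^4, Ȟ^2 = 0


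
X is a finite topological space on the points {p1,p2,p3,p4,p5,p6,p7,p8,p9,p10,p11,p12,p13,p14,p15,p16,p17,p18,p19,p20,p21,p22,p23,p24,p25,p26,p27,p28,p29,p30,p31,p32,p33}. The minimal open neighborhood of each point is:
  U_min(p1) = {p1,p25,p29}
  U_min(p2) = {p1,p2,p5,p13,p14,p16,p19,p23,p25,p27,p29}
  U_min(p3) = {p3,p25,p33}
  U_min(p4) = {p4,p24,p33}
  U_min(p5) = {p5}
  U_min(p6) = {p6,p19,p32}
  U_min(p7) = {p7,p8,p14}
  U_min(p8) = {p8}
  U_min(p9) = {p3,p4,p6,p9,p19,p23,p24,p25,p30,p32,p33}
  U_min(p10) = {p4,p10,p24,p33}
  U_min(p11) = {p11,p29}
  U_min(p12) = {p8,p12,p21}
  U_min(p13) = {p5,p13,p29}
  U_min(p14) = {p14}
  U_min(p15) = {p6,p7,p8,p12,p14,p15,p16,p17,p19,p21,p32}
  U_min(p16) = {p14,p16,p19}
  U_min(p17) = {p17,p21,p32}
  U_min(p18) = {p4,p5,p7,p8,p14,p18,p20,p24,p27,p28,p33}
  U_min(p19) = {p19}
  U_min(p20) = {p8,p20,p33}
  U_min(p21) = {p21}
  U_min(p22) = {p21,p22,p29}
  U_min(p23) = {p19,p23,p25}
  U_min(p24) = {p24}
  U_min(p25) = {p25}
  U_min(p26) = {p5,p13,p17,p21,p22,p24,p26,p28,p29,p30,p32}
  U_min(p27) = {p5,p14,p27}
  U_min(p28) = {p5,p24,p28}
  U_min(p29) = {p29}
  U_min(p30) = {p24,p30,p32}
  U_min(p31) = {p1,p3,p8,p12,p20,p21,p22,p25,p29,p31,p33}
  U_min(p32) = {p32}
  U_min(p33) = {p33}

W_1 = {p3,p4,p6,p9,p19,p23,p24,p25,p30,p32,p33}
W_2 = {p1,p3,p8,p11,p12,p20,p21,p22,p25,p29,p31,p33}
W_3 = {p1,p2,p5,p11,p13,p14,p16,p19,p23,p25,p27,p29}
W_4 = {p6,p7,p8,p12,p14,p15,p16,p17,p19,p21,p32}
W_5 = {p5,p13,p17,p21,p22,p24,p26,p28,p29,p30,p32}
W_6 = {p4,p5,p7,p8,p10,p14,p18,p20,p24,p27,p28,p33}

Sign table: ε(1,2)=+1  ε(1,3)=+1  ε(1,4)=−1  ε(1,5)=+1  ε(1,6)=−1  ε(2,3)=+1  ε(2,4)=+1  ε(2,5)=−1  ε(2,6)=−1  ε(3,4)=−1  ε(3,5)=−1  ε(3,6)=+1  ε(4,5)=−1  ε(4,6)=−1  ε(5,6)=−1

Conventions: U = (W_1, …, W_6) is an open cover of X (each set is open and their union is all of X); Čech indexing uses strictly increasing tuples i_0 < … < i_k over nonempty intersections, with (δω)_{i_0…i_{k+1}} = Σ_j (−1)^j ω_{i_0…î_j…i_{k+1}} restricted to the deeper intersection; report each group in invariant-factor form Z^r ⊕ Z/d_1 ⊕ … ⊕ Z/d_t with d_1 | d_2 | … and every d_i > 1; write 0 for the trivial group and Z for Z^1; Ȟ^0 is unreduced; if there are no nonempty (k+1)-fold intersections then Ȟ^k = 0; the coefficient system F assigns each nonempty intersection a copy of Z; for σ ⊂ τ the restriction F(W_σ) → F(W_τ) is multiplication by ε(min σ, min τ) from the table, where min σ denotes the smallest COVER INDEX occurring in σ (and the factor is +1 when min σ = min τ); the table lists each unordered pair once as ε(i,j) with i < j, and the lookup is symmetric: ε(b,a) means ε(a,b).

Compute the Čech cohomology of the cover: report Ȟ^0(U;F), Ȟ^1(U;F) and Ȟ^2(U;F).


nerve of the cover:
  W12={p3,p25,p33} W13={p19,p23,p25} W14={p6,p19,p32} W15={p24,p30,p32} W16={p4,p24,p33} W23={p1,p11,p25,p29} W24={p8,p12,p21} W25={p21,p22,p29} W26={p8,p20,p33} W34={p14,p16,p19} W35={p5,p13,p29} W36={p5,p14,p27} W45={p17,p21,p32} W46={p7,p8,p14} W56={p5,p24,p28}
  W123={p25} W126={p33} W134={p19} W145={p32} W156={p24} W235={p29} W245={p21} W246={p8} W346={p14} W356={p5}
C dims 6,15,10; δ0: rk 6, SNF 1^5·2; δ1: rk 9, SNF 1^9
Ȟ^0 = (6 − 6) − 0 = 0, so Ȟ^0 ≅ 0
Ȟ^1 = (15 − 9) − 6 = 0 plus torsion [2], so Ȟ^1 ≅ Z/2
Ȟ^2 = (10 − 0) − 9 = 1, so Ȟ^2 ≅ Z

Ȟ^0 ≅ 0,  Ȟ^1 ≅ Z/2,  Ȟ^2 ≅ Z


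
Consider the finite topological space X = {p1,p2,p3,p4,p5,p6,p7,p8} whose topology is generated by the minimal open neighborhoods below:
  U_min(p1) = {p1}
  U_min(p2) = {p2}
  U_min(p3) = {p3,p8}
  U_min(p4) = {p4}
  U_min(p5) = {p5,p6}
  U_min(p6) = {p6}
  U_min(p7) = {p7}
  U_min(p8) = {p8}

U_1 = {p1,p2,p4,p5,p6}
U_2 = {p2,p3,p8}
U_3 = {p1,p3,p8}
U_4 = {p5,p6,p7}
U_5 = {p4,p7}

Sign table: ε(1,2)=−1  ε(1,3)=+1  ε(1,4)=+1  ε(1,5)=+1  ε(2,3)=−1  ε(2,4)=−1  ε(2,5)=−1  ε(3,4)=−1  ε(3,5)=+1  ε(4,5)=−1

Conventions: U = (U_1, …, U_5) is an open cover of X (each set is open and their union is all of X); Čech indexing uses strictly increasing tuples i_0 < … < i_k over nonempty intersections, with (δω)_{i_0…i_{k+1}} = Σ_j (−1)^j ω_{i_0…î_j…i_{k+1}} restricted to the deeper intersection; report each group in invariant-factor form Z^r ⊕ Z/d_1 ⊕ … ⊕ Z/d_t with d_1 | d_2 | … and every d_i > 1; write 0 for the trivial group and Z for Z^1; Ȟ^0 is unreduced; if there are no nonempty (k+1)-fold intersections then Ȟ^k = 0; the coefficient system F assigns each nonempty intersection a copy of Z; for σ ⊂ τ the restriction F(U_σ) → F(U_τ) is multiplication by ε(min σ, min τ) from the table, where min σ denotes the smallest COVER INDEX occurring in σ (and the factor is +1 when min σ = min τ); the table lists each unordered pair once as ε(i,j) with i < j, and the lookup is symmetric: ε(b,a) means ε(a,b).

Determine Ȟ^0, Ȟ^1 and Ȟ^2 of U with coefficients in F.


nonempty intersections:
  U12={p2} U13={p1} U14={p5,p6} U15={p4} U23={p3,p8} U45={p7}
C dims 5,6; δ0: rk 5, SNF 1^4·2
Ȟ^0: (5−5)−0=0 ⇒ 0
Ȟ^1: (6−0)−5=1 plus torsion [2] ⇒ Z ⊕ Z/2
Ȟ^2: (0−0)−0=0 ⇒ 0

Ȟ^0 ≅ 0, Ȟ^1 ≅ Z ⊕ Z/2, Ȟ^2 ≅ 0


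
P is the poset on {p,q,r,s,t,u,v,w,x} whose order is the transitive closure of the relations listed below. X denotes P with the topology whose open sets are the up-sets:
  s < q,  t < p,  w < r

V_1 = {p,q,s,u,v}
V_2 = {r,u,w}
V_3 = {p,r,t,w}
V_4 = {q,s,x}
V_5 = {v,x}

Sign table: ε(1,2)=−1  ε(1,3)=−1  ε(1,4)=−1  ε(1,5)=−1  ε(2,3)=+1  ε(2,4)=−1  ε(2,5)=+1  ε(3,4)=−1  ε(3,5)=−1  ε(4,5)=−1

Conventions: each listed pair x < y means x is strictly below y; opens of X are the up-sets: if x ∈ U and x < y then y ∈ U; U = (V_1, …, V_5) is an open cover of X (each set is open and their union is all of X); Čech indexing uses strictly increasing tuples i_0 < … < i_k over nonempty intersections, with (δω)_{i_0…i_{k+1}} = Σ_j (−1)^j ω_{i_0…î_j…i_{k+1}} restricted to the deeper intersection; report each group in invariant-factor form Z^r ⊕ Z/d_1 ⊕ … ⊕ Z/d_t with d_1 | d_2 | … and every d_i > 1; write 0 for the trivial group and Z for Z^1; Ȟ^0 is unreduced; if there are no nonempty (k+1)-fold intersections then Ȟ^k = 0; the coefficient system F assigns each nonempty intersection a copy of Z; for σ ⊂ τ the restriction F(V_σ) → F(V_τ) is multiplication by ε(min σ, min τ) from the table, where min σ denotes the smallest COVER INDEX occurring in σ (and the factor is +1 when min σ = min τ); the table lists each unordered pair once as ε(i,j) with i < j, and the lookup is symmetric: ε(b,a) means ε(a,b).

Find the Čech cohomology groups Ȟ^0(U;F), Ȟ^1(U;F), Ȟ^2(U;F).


Ȟ^0(U;F) ≅ 0,  Ȟ^1(U;F) ≅ Z ⊕ Z/2,  Ȟ^2(U;F) ≅ 0

nonempty intersections:
  V12={u} V13={p} V14={q,s} V15={v} V23={r,w} V45={x}
C dims 5,6; δ0: rk 5, SNF 1^4·2
Ȟ^0: (5−5)−0=0 ⇒ 0
Ȟ^1: (6−0)−5=1 plus torsion [2] ⇒ Z ⊕ Z/2
Ȟ^2: (0−0)−0=0 ⇒ 0


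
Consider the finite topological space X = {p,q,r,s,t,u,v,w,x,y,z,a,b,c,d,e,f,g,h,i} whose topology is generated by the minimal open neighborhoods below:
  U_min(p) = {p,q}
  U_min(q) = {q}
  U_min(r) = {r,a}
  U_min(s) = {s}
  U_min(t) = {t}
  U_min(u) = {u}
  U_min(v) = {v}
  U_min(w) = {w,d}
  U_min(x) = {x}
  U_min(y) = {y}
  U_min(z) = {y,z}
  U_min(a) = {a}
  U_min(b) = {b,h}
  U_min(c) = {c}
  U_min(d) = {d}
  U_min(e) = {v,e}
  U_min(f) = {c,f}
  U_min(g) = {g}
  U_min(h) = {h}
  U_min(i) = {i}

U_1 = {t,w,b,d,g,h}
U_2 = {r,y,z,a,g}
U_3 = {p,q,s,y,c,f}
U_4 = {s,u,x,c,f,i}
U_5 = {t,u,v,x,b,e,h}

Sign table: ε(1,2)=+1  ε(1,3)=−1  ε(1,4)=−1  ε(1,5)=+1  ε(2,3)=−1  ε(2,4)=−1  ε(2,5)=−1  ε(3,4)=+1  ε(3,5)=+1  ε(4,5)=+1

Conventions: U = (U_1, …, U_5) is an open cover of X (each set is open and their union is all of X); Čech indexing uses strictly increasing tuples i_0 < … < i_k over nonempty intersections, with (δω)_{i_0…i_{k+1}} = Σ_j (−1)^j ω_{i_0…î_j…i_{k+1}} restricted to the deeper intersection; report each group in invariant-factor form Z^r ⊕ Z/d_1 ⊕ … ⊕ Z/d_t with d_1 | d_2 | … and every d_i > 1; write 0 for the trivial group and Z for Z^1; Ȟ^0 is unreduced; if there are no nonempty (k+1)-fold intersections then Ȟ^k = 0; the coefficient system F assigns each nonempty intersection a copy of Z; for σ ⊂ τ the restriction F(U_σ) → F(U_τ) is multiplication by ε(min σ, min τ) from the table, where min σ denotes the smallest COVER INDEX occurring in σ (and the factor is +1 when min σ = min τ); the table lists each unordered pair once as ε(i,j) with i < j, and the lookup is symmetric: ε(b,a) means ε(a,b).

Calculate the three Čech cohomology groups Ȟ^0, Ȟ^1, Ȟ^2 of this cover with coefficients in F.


nerve of the cover:
  U12={g} U15={t,b,h} U23={y} U34={s,c,f} U45={u,x}
C dims 5,5; δ0: rk 5, SNF 1^4·2
Ȟ^0 = (5 − 5) − 0 = 0, so Ȟ^0 ≅ 0
Ȟ^1 = (5 − 0) − 5 = 0 plus torsion [2], so Ȟ^1 ≅ Z/2
Ȟ^2 = (0 − 0) − 0 = 0, so Ȟ^2 ≅ 0

Ȟ^0 = 0, Ȟ^1 = Z/2 and Ȟ^2 = 0


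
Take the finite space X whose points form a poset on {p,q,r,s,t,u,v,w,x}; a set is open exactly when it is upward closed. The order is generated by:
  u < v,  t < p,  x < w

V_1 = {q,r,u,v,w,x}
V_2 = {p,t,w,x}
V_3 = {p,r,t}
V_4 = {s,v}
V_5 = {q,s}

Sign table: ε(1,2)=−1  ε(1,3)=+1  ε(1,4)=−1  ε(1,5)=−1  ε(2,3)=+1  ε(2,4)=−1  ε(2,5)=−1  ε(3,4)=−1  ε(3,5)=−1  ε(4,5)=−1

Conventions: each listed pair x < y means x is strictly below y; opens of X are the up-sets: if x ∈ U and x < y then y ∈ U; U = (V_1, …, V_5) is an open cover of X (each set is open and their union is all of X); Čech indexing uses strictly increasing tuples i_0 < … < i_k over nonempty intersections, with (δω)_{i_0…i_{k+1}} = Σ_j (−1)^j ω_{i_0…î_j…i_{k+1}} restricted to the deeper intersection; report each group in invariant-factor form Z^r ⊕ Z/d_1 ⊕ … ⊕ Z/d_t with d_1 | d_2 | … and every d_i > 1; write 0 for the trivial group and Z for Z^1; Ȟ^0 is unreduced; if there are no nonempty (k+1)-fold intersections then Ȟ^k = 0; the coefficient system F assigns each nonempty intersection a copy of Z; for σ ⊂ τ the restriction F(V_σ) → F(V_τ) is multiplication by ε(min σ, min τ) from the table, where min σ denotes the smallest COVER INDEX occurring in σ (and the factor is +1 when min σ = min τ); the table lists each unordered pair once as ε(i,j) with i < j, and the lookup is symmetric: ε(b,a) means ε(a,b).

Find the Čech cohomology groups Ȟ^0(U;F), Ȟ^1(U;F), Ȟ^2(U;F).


cover nerve:
  V12={w,x} V13={r} V14={v} V15={q} V23={p,t} V45={s}
C dims 5,6; δ0: rk 5, SNF 1^4·2
Ȟ^0: (5−5)−0=0 ⇒ 0
Ȟ^1: (6−0)−5=1 plus torsion [2] ⇒ Z ⊕ Z/2
Ȟ^2: (0−0)−0=0 ⇒ 0

Ȟ^0(U;F) ≅ 0, Ȟ^1(U;F) ≅ Z ⊕ Z/2 and Ȟ^2(U;F) ≅ 0


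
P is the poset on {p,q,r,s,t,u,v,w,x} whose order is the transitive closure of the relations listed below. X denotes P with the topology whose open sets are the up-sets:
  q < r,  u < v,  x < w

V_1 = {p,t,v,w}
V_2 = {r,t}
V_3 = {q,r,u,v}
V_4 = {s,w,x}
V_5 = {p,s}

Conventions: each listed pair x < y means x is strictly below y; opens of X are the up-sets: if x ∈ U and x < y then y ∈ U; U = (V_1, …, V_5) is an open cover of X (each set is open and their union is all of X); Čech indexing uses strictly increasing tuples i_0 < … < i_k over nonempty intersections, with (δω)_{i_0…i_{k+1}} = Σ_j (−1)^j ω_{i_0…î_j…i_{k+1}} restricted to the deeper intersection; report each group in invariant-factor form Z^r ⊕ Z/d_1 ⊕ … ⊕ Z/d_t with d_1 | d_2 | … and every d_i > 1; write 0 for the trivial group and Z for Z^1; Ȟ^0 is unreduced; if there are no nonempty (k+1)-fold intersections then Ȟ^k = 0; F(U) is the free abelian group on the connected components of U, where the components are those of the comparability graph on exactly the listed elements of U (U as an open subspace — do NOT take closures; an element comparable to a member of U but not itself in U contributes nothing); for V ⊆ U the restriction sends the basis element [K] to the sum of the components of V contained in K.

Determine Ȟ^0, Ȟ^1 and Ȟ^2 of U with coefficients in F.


nerve simplices:
  V12={t} V13={v} V14={w} V15={p} V23={r} V45={s}
components per intersection:
  V1: {p} {t} {v} {w}
  V2: {r} {t}
  V3: {q,r} {u,v}
  V4: {s} {w,x}
  V5: {p} {s}
  V12: {t}
  V13: {v}
  V14: {w}
  V15: {p}
  V23: {r}
  V45: {s}
C dims 12,6; δ0: rk 6, SNF 1^6
degree 0: 12−6−0 = 6 → Ȟ^0 ≅ Z^6
degree 1: 6−0−6 = 0 → Ȟ^1 ≅ 0
degree 2: 0−0−0 = 0 → Ȟ^2 ≅ 0

Ȟ^0 ≅ Z^6,  Ȟ^1 ≅ 0,  Ȟ^2 ≅ 0


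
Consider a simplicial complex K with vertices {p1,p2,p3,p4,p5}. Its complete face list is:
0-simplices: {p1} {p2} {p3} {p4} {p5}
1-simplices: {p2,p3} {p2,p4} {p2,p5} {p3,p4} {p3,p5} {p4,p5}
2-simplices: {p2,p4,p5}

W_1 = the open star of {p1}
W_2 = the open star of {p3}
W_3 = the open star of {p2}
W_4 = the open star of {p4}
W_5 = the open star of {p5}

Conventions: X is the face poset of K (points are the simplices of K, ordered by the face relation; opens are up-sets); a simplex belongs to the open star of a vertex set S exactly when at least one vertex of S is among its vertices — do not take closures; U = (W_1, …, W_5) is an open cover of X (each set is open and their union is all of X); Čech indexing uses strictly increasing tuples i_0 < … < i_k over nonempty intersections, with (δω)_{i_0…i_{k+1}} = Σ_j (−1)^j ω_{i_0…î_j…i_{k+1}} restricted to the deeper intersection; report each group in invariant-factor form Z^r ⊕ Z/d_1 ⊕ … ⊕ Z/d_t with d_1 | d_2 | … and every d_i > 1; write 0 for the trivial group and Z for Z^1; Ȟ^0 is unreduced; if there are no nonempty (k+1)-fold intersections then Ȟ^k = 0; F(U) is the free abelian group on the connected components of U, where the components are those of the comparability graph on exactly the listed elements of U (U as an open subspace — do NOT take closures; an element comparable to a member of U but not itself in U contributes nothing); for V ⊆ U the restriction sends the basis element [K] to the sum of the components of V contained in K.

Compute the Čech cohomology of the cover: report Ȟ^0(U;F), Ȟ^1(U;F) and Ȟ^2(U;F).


cover nerve:
  W1={{p1}} W2={{p3},{p2,p3},{p3,p4},{p3,p5}} W3={{p2},{p2,p3},{p2,p4},{p2,p5},{p2,p4,p5}} W4={{p4},{p2,p4},{p3,p4},{p4,p5},{p2,p4,p5}} W5={{p5},{p2,p5},{p3,p5},{p4,p5},{p2,p4,p5}}
  W23={{p2,p3}} W24={{p3,p4}} W25={{p3,p5}} W34={{p2,p4},{p2,p4,p5}} W35={{p2,p5},{p2,p4,p5}} W45={{p4,p5},{p2,p4,p5}}
  W345={{p2,p4,p5}}
components per intersection:
  W1: {{p1}}
  W2: {{p3},{p2,p3},{p3,p4},{p3,p5}}
  W3: {{p2},{p2,p3},{p2,p4},{p2,p5},{p2,p4,p5}}
  W4: {{p4},{p2,p4},{p3,p4},{p4,p5},{p2,p4,p5}}
  W5: {{p5},{p2,p5},{p3,p5},{p4,p5},{p2,p4,p5}}
  W23: {{p2,p3}}
  W24: {{p3,p4}}
  W25: {{p3,p5}}
  W34: {{p2,p4},{p2,p4,p5}}
  W35: {{p2,p5},{p2,p4,p5}}
  W45: {{p4,p5},{p2,p4,p5}}
  W345: {{p2,p4,p5}}
C dims 5,6,1; δ0: rk 3, SNF 1^3; δ1: rk 1, SNF 1^1
Ȟ^0: (5−3)−0=2 ⇒ Z^2
Ȟ^1: (6−1)−3=2 ⇒ Z^2
Ȟ^2: (1−0)−1=0 ⇒ 0

Ȟ^0(U;F) ≅ Z^2, Ȟ^1(U;F) ≅ Z^2, Ȟ^2(U;F) ≅ 0


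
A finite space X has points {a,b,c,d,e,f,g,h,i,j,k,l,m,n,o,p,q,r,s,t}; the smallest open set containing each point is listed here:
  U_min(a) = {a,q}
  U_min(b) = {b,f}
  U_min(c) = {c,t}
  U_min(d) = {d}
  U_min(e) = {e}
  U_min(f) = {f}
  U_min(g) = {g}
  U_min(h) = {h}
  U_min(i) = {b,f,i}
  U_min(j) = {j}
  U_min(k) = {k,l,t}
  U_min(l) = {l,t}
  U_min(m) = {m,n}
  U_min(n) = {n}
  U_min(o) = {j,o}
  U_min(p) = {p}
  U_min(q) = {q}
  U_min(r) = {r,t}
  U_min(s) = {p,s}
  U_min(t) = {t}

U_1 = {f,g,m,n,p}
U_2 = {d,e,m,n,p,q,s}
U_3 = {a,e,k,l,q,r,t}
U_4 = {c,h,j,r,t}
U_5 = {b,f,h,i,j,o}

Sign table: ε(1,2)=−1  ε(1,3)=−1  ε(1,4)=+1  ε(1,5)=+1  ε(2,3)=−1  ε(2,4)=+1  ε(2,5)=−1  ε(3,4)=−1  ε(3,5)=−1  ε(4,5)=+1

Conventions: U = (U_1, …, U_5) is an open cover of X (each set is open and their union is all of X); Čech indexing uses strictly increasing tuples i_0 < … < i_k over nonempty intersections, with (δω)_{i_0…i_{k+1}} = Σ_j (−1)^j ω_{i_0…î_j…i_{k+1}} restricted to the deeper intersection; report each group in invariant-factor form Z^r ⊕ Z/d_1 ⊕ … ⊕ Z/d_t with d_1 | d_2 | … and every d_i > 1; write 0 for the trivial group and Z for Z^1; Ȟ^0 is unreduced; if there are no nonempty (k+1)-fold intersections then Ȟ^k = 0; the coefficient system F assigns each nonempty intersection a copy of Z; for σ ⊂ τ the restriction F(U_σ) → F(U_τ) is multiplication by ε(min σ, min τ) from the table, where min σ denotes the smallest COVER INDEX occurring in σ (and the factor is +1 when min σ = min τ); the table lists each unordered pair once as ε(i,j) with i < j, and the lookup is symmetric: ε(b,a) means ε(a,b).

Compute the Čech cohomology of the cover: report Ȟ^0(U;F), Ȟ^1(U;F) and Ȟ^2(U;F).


nonempty intersections:
  U12={m,n,p} U15={f} U23={e,q} U34={r,t} U45={h,j}
C dims 5,5; δ0: rk 5, SNF 1^4·2
Ȟ^0: (5−5)−0=0 ⇒ 0
Ȟ^1: (5−0)−5=0 plus torsion [2] ⇒ Z/2
Ȟ^2: (0−0)−0=0 ⇒ 0

Ȟ^0 = 0; Ȟ^1 = Z/2; Ȟ^2 = 0


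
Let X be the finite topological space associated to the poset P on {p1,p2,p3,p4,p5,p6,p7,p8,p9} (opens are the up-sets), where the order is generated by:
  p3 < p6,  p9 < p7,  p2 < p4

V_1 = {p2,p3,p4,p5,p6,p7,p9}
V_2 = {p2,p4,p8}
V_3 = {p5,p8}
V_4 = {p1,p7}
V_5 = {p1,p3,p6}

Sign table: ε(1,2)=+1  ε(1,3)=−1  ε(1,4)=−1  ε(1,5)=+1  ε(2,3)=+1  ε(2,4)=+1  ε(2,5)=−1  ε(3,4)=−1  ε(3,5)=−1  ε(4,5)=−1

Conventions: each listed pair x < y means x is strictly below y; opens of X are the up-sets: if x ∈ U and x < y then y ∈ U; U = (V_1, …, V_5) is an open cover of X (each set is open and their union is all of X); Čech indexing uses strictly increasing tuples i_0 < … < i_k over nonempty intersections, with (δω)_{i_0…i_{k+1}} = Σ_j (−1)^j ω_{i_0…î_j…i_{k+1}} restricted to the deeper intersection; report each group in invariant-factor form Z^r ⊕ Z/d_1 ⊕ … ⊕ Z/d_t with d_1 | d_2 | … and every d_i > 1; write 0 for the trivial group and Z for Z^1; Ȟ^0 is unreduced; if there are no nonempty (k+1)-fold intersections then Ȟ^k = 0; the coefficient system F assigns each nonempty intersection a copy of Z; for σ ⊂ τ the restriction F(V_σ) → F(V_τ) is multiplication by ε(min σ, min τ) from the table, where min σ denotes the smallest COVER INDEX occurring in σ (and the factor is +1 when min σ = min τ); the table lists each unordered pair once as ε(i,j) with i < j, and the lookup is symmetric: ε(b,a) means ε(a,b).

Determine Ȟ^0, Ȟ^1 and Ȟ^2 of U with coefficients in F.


Ȟ^0 ≅ 0,  Ȟ^1 ≅ Z ⊕ Z/2,  Ȟ^2 ≅ 0

cover nerve:
  V12={p2,p4} V13={p5} V14={p7} V15={p3,p6} V23={p8} V45={p1}
C dims 5,6; δ0: rk 5, SNF 1^4·2
Ȟ^0: (5−5)−0=0 ⇒ 0
Ȟ^1: (6−0)−5=1 plus torsion [2] ⇒ Z ⊕ Z/2
Ȟ^2: (0−0)−0=0 ⇒ 0


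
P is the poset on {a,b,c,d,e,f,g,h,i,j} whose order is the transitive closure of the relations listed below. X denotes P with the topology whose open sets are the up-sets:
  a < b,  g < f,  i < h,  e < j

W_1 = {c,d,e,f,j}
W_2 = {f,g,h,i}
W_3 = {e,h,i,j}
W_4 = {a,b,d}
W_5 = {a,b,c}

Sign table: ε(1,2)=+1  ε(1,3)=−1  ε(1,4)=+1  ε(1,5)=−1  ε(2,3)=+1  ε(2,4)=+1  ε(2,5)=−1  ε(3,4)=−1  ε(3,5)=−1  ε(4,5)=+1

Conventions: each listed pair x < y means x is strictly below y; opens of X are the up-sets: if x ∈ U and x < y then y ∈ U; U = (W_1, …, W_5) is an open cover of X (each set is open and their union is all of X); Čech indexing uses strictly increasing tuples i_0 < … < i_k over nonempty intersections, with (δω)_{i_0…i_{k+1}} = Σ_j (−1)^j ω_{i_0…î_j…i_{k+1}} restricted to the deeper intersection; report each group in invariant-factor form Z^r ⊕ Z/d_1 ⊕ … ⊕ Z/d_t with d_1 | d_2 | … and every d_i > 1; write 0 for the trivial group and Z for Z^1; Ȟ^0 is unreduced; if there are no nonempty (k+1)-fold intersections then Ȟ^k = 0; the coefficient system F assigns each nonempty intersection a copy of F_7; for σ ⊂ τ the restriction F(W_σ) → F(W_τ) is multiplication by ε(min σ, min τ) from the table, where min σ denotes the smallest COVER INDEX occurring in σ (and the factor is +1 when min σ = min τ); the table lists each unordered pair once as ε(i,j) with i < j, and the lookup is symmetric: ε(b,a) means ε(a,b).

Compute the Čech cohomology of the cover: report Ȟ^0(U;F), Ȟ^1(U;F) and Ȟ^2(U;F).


nonempty intersections:
  W12={f} W13={e,j} W14={d} W15={c} W23={h,i} W45={a,b}
C dims 5,6; δ0: rk_F7 5
Ȟ^0: (5−5)−0=0 ⇒ 0
Ȟ^1: (6−0)−5=1 ⇒ Z/7
Ȟ^2: (0−0)−0=0 ⇒ 0

Ȟ^0(U;F) ≅ 0; Ȟ^1(U;F) ≅ Z/7; Ȟ^2(U;F) ≅ 0


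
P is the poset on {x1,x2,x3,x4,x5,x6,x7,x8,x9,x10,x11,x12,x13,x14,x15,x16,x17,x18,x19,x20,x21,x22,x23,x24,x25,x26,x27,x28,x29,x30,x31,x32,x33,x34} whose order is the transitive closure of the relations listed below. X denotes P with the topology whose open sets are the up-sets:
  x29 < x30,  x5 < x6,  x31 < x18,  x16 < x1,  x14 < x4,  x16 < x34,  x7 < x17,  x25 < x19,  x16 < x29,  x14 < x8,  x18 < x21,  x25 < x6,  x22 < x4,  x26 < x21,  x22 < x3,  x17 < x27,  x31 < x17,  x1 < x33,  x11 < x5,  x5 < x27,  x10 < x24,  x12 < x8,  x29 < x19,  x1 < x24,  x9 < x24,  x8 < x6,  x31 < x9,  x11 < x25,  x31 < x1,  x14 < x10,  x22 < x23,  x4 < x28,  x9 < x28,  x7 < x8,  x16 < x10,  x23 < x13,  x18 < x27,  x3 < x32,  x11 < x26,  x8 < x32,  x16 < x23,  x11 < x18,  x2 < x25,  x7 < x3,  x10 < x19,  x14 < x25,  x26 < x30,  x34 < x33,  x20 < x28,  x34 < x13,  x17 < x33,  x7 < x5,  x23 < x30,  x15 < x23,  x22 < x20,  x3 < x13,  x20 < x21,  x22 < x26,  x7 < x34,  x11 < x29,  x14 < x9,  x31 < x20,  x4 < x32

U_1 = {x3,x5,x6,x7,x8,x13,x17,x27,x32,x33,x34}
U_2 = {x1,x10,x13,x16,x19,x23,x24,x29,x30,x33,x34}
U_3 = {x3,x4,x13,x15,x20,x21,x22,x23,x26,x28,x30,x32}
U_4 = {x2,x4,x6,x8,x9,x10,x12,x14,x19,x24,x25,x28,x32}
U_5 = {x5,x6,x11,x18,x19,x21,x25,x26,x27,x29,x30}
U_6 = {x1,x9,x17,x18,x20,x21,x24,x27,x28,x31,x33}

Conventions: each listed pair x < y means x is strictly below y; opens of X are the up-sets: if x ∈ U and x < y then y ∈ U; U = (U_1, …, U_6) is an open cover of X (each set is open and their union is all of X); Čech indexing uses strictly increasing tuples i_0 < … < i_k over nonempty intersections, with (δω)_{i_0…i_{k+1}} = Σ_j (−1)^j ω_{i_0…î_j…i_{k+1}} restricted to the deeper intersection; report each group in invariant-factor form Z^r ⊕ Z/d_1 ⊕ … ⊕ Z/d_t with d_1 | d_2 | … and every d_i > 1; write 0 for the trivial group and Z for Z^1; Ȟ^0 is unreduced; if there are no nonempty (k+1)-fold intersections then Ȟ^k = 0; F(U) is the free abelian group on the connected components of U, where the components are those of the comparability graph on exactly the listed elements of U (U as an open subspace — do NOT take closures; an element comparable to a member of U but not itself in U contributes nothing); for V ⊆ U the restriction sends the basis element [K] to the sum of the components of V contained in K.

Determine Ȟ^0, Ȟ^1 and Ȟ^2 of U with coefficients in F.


Ȟ^0 ≅ Z, Ȟ^1 ≅ 0 and Ȟ^2 ≅ Z/2

nonempty intersections:
  U12={x13,x33,x34} U13={x3,x13,x32} U14={x6,x8,x32} U15={x5,x6,x27} U16={x17,x27,x33} U23={x13,x23,x30} U24={x10,x19,x24} U25={x19,x29,x30} U26={x1,x24,x33} U34={x4,x28,x32} U35={x21,x26,x30} U36={x20,x21,x28} U45={x6,x19,x25} U46={x9,x24,x28} U56={x18,x21,x27}
  U123={x13} U126={x33} U134={x32} U145={x6} U156={x27} U235={x30} U245={x19} U246={x24} U346={x28} U356={x21}
components per intersection:
  U1: {x3,x5,x6,x7,x8,x13,x17,x27,x32,x33,x34}
  U2: {x1,x10,x13,x16,x19,x23,x24,x29,x30,x33,x34}
  U3: {x3,x4,x13,x15,x20,x21,x22,x23,x26,x28,x30,x32}
  U4: {x2,x4,x6,x8,x9,x10,x12,x14,x19,x24,x25,x28,x32}
  U5: {x5,x6,x11,x18,x19,x21,x25,x26,x27,x29,x30}
  U6: {x1,x9,x17,x18,x20,x21,x24,x27,x28,x31,x33}
  U12: {x13,x33,x34}
  U13: {x3,x13,x32}
  U14: {x6,x8,x32}
  U15: {x5,x6,x27}
  U16: {x17,x27,x33}
  U23: {x13,x23,x30}
  U24: {x10,x19,x24}
  U25: {x19,x29,x30}
  U26: {x1,x24,x33}
  U34: {x4,x28,x32}
  U35: {x21,x26,x30}
  U36: {x20,x21,x28}
  U45: {x6,x19,x25}
  U46: {x9,x24,x28}
  U56: {x18,x21,x27}
  U123: {x13}
  U126: {x33}
  U134: {x32}
  U145: {x6}
  U156: {x27}
  U235: {x30}
  U245: {x19}
  U246: {x24}
  U346: {x28}
  U356: {x21}
C dims 6,15,10; δ0: rk 5, SNF 1^5; δ1: rk 10, SNF 1^9·2
Ȟ^0: (6−5)−0=1 ⇒ Z
Ȟ^1: (15−10)−5=0 ⇒ 0
Ȟ^2: (10−0)−10=0 plus torsion [2] ⇒ Z/2
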